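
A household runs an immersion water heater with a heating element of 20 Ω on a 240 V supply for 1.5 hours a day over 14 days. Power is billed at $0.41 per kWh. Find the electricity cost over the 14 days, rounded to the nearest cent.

Power = V²/R = 240²/20 = 2880 W = 2.88 kW
Runtime = 1.5 h/day × 14 days = 21 h
Energy = 2.88 kW × 21 h = 60.48 kWh
Cost = 60.48 kWh × $0.41/kWh = $24.80

$24.80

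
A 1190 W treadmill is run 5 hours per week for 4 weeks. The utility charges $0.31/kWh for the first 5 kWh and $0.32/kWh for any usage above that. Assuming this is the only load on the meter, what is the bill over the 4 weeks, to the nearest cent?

$7.57

Runtime = 5 h/week × 4 weeks = 20 h
Energy = 1.19 kW × 20 h = 23.8 kWh
Tier 1 (0–5 kWh): 5 × $0.31 = $1.55
Above 5 kWh: 18.8 × $0.32 = $6.016
Bill = $7.57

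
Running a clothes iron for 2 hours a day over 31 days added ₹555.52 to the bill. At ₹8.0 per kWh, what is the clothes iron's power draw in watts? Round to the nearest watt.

1120 W

Energy = ₹555.52 ÷ ₹8.0/kWh = 69.44 kWh
Runtime = 2 h/day × 31 days = 62 h
Power = 69.44 kWh ÷ 62 h = 1.12 kW = 1120 W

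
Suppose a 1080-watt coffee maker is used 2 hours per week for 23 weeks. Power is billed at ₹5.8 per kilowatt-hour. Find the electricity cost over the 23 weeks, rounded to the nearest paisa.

₹288.14

Runtime = 2 h/week × 23 weeks = 46 h
Energy = 1.08 kW × 46 h = 49.68 kWh
Cost = 49.68 kWh × ₹5.8/kWh = ₹288.14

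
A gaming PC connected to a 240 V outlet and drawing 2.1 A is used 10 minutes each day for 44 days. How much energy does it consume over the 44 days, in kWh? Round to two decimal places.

3.70 kWh

Power = 2.1 A × 240 V = 504 W = 0.504 kW
Runtime = 10 min × 44 = 440 min = 7.333333… h
Energy = 0.504 kW × 7.333333… h = 3.696 kWh ≈ 3.70 kWh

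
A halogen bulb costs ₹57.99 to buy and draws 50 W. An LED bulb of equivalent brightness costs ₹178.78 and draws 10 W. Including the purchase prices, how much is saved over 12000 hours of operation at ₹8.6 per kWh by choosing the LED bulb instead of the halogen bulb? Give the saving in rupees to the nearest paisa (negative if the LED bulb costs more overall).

halogen bulb: ₹57.99 + (50/1000) kW × 12000 h × ₹8.6 = ₹57.99 + ₹5160 = ₹5217.99
LED bulb: ₹178.78 + (10/1000) kW × 12000 h × ₹8.6 = ₹178.78 + ₹1032 = ₹1210.78
Saving = ₹5217.99 − ₹1210.78 = ₹4007.21

₹4007.21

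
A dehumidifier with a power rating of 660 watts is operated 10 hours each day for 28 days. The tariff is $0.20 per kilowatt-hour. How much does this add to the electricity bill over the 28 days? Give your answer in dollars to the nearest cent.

$36.96

Runtime = 10 h/day × 28 days = 280 h
Energy = 0.66 kW × 280 h = 184.8 kWh
Cost = 184.8 kWh × $0.20/kWh = $36.96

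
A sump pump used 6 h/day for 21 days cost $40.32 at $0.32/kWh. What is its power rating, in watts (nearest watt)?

Energy = $40.32 ÷ $0.32/kWh = 126 kWh
Runtime = 6 h/day × 21 days = 126 h
Power = 126 kWh ÷ 126 h = 1 kW = 1000 W

1000 W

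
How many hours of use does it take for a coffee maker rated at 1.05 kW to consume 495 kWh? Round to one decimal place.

471.4 h

Hours = 495 kWh ÷ 1.05 kW = 471.4 h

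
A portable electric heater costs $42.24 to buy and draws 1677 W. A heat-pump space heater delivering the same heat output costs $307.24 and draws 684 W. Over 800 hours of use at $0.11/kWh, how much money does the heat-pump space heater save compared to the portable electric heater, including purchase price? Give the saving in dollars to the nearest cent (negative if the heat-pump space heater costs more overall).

portable electric heater: $42.24 + (1677/1000) kW × 800 h × $0.11 = $42.24 + $147.576 = $189.816
heat-pump space heater: $307.24 + (684/1000) kW × 800 h × $0.11 = $307.24 + $60.192 = $367.432
Saving = $189.816 − $367.432 = −$177.616 → -$177.62

-$177.62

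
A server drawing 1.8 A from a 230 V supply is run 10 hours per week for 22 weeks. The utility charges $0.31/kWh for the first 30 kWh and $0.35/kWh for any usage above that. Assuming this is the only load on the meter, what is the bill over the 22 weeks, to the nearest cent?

$30.68

Power = 1.8 A × 230 V = 414 W = 0.414 kW
Runtime = 10 h/week × 22 weeks = 220 h
Energy = 0.414 kW × 220 h = 91.08 kWh
Tier 1 (0–30 kWh): 30 × $0.31 = $9.3
Above 30 kWh: 61.08 × $0.35 = $21.378
Bill = $30.68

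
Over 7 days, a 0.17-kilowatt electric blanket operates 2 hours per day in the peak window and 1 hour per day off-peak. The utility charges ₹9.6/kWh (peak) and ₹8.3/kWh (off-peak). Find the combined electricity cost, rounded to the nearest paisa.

₹32.73

Peak energy = 0.17 kW × 2 h × 7 = 2.38 kWh
Off-peak energy = 0.17 kW × 1 h × 7 = 1.19 kWh
Cost = 2.38 × ₹9.6 + 1.19 × ₹8.3 = ₹22.848 + ₹9.877 = ₹32.73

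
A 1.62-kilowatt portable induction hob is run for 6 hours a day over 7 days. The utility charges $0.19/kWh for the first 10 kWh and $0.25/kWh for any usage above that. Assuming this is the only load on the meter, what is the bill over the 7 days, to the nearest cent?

Runtime = 6 h/day × 7 days = 42 h
Energy = 1.62 kW × 42 h = 68.04 kWh
Tier 1 (0–10 kWh): 10 × $0.19 = $1.9
Above 10 kWh: 58.04 × $0.25 = $14.51
Bill = $16.41

$16.41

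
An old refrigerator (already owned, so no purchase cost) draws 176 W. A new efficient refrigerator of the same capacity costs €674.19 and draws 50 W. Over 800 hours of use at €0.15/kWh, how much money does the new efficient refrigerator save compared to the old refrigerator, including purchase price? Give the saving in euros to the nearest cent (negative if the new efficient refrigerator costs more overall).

old refrigerator: €0.00 + (176/1000) kW × 800 h × €0.15 = €0.00 + €21.12 = €21.12
new efficient refrigerator: €674.19 + (50/1000) kW × 800 h × €0.15 = €674.19 + €6 = €680.19
Saving = €21.12 − €680.19 = −€659.07

-€659.07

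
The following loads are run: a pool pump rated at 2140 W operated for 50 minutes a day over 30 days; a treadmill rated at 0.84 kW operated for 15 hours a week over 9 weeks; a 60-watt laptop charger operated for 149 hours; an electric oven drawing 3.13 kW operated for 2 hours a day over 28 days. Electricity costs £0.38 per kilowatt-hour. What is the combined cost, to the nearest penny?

£133.43

pool pump: Runtime = 50 min × 30 = 1500 min = 25 h
pool pump: 2.14 kW × 25 h = 53.5 kWh
treadmill: Runtime = 15 h/week × 9 weeks = 135 h
treadmill: 0.84 kW × 135 h = 113.4 kWh
laptop charger: 0.06 kW × 149 h = 8.94 kWh
electric oven: Runtime = 2 h/day × 28 days = 56 h
electric oven: 3.13 kW × 56 h = 175.28 kWh
Total energy = 351.12 kWh
Cost = 351.12 × £0.38 = £133.43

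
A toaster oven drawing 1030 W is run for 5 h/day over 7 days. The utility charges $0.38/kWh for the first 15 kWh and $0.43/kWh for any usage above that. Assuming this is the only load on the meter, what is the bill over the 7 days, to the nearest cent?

Runtime = 5 h/day × 7 days = 35 h
Energy = 1.03 kW × 35 h = 36.05 kWh
Tier 1 (0–15 kWh): 15 × $0.38 = $5.7
Above 15 kWh: 21.05 × $0.43 = $9.0515
Bill = $14.75

$14.75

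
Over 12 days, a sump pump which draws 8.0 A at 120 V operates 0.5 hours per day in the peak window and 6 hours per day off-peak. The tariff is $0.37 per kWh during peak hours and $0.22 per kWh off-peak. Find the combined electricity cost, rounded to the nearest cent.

Power = 8.0 A × 120 V = 960 W = 0.96 kW
Peak energy = 0.96 kW × 0.5 h × 12 = 5.76 kWh
Off-peak energy = 0.96 kW × 6 h × 12 = 69.12 kWh
Cost = 5.76 × $0.37 + 69.12 × $0.22 = $2.1312 + $15.2064 = $17.34

$17.34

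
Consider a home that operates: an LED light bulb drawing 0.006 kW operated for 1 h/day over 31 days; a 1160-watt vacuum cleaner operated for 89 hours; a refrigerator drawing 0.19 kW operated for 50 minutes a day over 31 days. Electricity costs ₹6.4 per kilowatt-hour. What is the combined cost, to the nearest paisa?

LED light bulb: Runtime = 1 h/day × 31 days = 31 h
LED light bulb: 0.006 kW × 31 h = 0.186 kWh
vacuum cleaner: 1.16 kW × 89 h = 103.24 kWh
refrigerator: Runtime = 50 min × 31 = 1550 min = 25.833333… h
refrigerator: 0.19 kW × 25.833333… h = 4.908333… kWh
Total energy = 108.334333… kWh
Cost = 108.334333… × ₹6.4 = ₹693.34

₹693.34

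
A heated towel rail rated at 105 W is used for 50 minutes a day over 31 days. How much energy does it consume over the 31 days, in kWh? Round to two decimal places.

2.71 kWh

Runtime = 50 min × 31 = 1550 min = 25.833333… h
Energy = 0.105 kW × 25.833333… h = 2.7125 kWh ≈ 2.71 kWh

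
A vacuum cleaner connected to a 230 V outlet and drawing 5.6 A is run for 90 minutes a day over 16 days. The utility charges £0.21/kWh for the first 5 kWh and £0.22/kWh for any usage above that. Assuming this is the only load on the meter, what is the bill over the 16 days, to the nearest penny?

Power = 5.6 A × 230 V = 1288 W = 1.288 kW
Runtime = 90 min × 16 = 1440 min = 24 h
Energy = 1.288 kW × 24 h = 30.912 kWh
Tier 1 (0–5 kWh): 5 × £0.21 = £1.05
Above 5 kWh: 25.912 × £0.22 = £5.70064
Bill = £6.75

£6.75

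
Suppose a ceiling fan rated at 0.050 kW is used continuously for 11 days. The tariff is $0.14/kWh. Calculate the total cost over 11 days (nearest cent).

$1.85

Runtime = 24 h × 11 = 264 h
Energy = 0.05 kW × 264 h = 13.2 kWh
Cost = 13.2 kWh × $0.14/kWh = $1.85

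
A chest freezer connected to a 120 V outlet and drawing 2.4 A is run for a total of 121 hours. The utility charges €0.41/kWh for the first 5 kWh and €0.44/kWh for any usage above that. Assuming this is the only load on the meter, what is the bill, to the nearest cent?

€15.18

Power = 2.4 A × 120 V = 288 W = 0.288 kW
Energy = 0.288 kW × 121 h = 34.848 kWh
Tier 1 (0–5 kWh): 5 × €0.41 = €2.05
Above 5 kWh: 29.848 × €0.44 = €13.13312
Bill = €15.18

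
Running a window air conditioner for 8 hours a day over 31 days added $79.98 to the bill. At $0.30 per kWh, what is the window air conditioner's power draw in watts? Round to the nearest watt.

Energy = $79.98 ÷ $0.30/kWh = 266.6 kWh
Runtime = 8 h/day × 31 days = 248 h
Power = 266.6 kWh ÷ 248 h = 1.075 kW = 1075 W

1075 W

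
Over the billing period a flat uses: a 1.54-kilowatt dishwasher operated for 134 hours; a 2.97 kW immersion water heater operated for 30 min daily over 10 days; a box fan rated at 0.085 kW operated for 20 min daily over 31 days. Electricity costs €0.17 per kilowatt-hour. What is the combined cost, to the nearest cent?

€37.76

dishwasher: 1.54 kW × 134 h = 206.36 kWh
immersion water heater: Runtime = 30 min × 10 = 300 min = 5 h
immersion water heater: 2.97 kW × 5 h = 14.85 kWh
box fan: Runtime = 20 min × 31 = 620 min = 10.333333… h
box fan: 0.085 kW × 10.333333… h = 0.878333… kWh
Total energy = 222.088333… kWh
Cost = 222.088333… × €0.17 = €37.76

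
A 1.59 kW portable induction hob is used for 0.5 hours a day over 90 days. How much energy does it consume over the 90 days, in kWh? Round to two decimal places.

71.55 kWh

Runtime = 0.5 h/day × 90 days = 45 h
Energy = 1.59 kW × 45 h = 71.55 kWh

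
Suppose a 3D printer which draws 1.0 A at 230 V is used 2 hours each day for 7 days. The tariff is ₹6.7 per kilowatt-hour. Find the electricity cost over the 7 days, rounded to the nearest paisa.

Power = 1.0 A × 230 V = 230 W = 0.23 kW
Runtime = 2 h/day × 7 days = 14 h
Energy = 0.23 kW × 14 h = 3.22 kWh
Cost = 3.22 kWh × ₹6.7/kWh = ₹21.57

₹21.57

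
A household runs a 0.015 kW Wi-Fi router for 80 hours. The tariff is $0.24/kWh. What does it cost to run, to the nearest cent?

Energy = 0.015 kW × 80 h = 1.2 kWh
Cost = 1.2 kWh × $0.24/kWh = $0.29

$0.29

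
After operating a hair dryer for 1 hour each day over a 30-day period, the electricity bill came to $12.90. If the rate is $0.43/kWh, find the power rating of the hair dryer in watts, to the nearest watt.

1000 W

Energy = $12.90 ÷ $0.43/kWh = 30 kWh
Runtime = 1 h/day × 30 days = 30 h
Power = 30 kWh ÷ 30 h = 1 kW = 1000 W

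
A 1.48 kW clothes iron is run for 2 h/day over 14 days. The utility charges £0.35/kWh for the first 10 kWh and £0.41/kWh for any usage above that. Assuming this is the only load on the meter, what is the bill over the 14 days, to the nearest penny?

£16.39

Runtime = 2 h/day × 14 days = 28 h
Energy = 1.48 kW × 28 h = 41.44 kWh
Tier 1 (0–10 kWh): 10 × £0.35 = £3.5
Above 10 kWh: 31.44 × £0.41 = £12.8904
Bill = £16.39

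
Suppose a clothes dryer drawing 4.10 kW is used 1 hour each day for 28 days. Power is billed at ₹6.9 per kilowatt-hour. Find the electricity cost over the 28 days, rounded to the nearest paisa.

₹792.12

Runtime = 1 h/day × 28 days = 28 h
Energy = 4.1 kW × 28 h = 114.8 kWh
Cost = 114.8 kWh × ₹6.9/kWh = ₹792.12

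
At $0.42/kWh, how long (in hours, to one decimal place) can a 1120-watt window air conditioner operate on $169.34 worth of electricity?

360.0 h

Energy available = $169.34 ÷ $0.42/kWh = 403.1905 kWh
Hours = 403.1905 kWh ÷ 1.12 kW = 360.0 h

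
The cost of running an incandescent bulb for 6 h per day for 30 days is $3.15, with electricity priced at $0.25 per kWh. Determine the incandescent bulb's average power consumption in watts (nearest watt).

Energy = $3.15 ÷ $0.25/kWh = 12.6 kWh
Runtime = 6 h/day × 30 days = 180 h
Power = 12.6 kWh ÷ 180 h = 0.07 kW = 70 W

70 W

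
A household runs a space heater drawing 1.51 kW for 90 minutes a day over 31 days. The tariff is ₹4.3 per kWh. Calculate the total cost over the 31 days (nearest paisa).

₹301.92

Runtime = 90 min × 31 = 2790 min = 46.5 h
Energy = 1.51 kW × 46.5 h = 70.215 kWh
Cost = 70.215 kWh × ₹4.3/kWh = ₹301.92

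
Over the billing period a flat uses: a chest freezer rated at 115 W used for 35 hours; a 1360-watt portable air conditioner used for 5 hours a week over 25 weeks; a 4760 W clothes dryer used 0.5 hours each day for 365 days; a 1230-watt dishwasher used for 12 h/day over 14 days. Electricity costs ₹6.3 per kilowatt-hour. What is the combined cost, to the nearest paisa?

chest freezer: 0.115 kW × 35 h = 4.025 kWh
portable air conditioner: Runtime = 5 h/week × 25 weeks = 125 h
portable air conditioner: 1.36 kW × 125 h = 170 kWh
clothes dryer: Runtime = 0.5 h/day × 365 days = 182.5 h
clothes dryer: 4.76 kW × 182.5 h = 868.7 kWh
dishwasher: Runtime = 12 h/day × 14 days = 168 h
dishwasher: 1.23 kW × 168 h = 206.64 kWh
Total energy = 1249.365 kWh
Cost = 1249.365 × ₹6.3 = ₹7871.00

₹7871.00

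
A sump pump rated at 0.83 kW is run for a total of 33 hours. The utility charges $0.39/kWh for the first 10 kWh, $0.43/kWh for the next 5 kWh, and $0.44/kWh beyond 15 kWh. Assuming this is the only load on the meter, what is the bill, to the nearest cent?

Energy = 0.83 kW × 33 h = 27.39 kWh
Tier 1 (0–10 kWh): 10 × $0.39 = $3.9
Tier 2 (10–15 kWh): 5 × $0.43 = $2.15
Above 15 kWh: 12.39 × $0.44 = $5.4516
Bill = $11.50

$11.50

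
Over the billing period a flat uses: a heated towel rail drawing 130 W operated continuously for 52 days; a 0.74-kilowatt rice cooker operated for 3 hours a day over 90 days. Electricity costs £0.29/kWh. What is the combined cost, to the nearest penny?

£104.99

heated towel rail: Runtime = 24 h × 52 = 1248 h
heated towel rail: 0.13 kW × 1248 h = 162.24 kWh
rice cooker: Runtime = 3 h/day × 90 days = 270 h
rice cooker: 0.74 kW × 270 h = 199.8 kWh
Total energy = 362.04 kWh
Cost = 362.04 × £0.29 = £104.99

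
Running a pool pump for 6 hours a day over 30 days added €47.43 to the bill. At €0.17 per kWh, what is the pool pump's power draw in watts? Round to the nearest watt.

1550 W

Energy = €47.43 ÷ €0.17/kWh = 279 kWh
Runtime = 6 h/day × 30 days = 180 h
Power = 279 kWh ÷ 180 h = 1.55 kW = 1550 W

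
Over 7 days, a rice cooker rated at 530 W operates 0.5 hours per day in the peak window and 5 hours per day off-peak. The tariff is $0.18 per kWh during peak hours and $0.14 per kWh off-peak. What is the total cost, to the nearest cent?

Peak energy = 0.53 kW × 0.5 h × 7 = 1.855 kWh
Off-peak energy = 0.53 kW × 5 h × 7 = 18.55 kWh
Cost = 1.855 × $0.18 + 18.55 × $0.14 = $0.3339 + $2.597 = $2.93

$2.93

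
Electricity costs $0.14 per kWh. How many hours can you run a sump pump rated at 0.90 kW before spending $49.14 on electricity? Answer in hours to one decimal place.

Energy available = $49.14 ÷ $0.14/kWh = 351 kWh
Hours = 351 kWh ÷ 0.9 kW = 390.0 h

390.0 h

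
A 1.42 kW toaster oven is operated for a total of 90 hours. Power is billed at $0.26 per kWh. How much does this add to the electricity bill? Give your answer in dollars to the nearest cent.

$33.23

Energy = 1.42 kW × 90 h = 127.8 kWh
Cost = 127.8 kWh × $0.26/kWh = $33.23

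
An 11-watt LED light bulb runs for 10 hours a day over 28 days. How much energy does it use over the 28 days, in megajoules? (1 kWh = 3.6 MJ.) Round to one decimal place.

Runtime = 10 h/day × 28 days = 280 h
Energy = 0.011 kW × 280 h = 3.08 kWh
= 3.08 × 3.6 MJ = 11.1 MJ

11.1 MJ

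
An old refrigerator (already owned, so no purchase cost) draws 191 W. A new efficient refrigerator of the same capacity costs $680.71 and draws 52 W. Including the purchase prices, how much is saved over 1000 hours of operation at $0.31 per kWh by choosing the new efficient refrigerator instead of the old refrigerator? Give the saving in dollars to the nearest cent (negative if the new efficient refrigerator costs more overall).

-$637.62

old refrigerator: $0.00 + (191/1000) kW × 1000 h × $0.31 = $0.00 + $59.21 = $59.21
new efficient refrigerator: $680.71 + (52/1000) kW × 1000 h × $0.31 = $680.71 + $16.12 = $696.83
Saving = $59.21 − $696.83 = −$637.62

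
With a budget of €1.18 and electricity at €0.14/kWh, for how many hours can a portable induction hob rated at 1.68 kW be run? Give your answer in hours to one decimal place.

5.0 h

Energy available = €1.18 ÷ €0.14/kWh = 8.4286 kWh
Hours = 8.4286 kWh ÷ 1.68 kW = 5.0 h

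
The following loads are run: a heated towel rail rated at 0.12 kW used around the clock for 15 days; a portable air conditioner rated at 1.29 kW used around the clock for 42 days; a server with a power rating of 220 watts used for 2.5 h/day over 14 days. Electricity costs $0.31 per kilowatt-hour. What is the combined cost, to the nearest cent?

heated towel rail: Runtime = 24 h × 15 = 360 h
heated towel rail: 0.12 kW × 360 h = 43.2 kWh
portable air conditioner: Runtime = 24 h × 42 = 1008 h
portable air conditioner: 1.29 kW × 1008 h = 1300.32 kWh
server: Runtime = 2.5 h/day × 14 days = 35 h
server: 0.22 kW × 35 h = 7.7 kWh
Total energy = 1351.22 kWh
Cost = 1351.22 × $0.31 = $418.88

$418.88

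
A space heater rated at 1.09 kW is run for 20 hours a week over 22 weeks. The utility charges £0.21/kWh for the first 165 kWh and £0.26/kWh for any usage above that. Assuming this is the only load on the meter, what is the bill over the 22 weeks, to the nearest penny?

£116.45

Runtime = 20 h/week × 22 weeks = 440 h
Energy = 1.09 kW × 440 h = 479.6 kWh
Tier 1 (0–165 kWh): 165 × £0.21 = £34.65
Above 165 kWh: 314.6 × £0.26 = £81.796
Bill = £116.45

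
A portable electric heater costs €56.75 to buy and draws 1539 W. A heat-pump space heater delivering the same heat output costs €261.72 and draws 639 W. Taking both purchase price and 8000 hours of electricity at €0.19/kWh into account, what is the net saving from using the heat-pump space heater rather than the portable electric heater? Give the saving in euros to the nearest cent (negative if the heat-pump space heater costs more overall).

portable electric heater: €56.75 + (1539/1000) kW × 8000 h × €0.19 = €56.75 + €2339.28 = €2396.03
heat-pump space heater: €261.72 + (639/1000) kW × 8000 h × €0.19 = €261.72 + €971.28 = €1233
Saving = €2396.03 − €1233 = €1163.03

€1163.03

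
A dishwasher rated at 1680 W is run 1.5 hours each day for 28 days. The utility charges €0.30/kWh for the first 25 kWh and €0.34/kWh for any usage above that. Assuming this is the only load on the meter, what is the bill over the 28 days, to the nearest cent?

Runtime = 1.5 h/day × 28 days = 42 h
Energy = 1.68 kW × 42 h = 70.56 kWh
Tier 1 (0–25 kWh): 25 × €0.30 = €7.5
Above 25 kWh: 45.56 × €0.34 = €15.4904
Bill = €22.99

€22.99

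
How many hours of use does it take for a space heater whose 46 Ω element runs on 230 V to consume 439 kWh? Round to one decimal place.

Power = V²/R = 230²/46 = 1150 W = 1.15 kW
Hours = 439 kWh ÷ 1.15 kW = 381.7 h

381.7 h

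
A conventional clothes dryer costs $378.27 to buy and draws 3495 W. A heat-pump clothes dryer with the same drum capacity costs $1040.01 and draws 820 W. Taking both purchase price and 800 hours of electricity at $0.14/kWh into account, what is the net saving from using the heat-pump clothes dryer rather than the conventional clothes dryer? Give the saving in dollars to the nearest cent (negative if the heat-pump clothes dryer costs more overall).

-$362.14

conventional clothes dryer: $378.27 + (3495/1000) kW × 800 h × $0.14 = $378.27 + $391.44 = $769.71
heat-pump clothes dryer: $1040.01 + (820/1000) kW × 800 h × $0.14 = $1040.01 + $91.84 = $1131.85
Saving = $769.71 − $1131.85 = −$362.14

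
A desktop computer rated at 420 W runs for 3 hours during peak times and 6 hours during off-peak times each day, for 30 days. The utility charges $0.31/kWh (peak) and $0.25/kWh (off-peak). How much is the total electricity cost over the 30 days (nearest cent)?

Peak energy = 0.42 kW × 3 h × 30 = 37.8 kWh
Off-peak energy = 0.42 kW × 6 h × 30 = 75.6 kWh
Cost = 37.8 × $0.31 + 75.6 × $0.25 = $11.718 + $18.9 = $30.62

$30.62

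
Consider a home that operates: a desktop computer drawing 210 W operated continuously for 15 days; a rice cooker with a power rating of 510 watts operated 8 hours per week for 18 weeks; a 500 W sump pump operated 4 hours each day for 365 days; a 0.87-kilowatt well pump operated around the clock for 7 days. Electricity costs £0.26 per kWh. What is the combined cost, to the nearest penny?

£266.55

desktop computer: Runtime = 24 h × 15 = 360 h
desktop computer: 0.21 kW × 360 h = 75.6 kWh
rice cooker: Runtime = 8 h/week × 18 weeks = 144 h
rice cooker: 0.51 kW × 144 h = 73.44 kWh
sump pump: Runtime = 4 h/day × 365 days = 1460 h
sump pump: 0.5 kW × 1460 h = 730 kWh
well pump: Runtime = 24 h × 7 = 168 h
well pump: 0.87 kW × 168 h = 146.16 kWh
Total energy = 1025.2 kWh
Cost = 1025.2 × £0.26 = £266.55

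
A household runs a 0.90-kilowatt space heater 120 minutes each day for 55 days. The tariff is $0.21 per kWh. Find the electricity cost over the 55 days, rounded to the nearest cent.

Runtime = 120 min × 55 = 6600 min = 110 h
Energy = 0.9 kW × 110 h = 99 kWh
Cost = 99 kWh × $0.21/kWh = $20.79

$20.79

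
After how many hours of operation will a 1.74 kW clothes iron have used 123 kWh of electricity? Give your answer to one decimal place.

Hours = 123 kWh ÷ 1.74 kW = 70.7 h

70.7 h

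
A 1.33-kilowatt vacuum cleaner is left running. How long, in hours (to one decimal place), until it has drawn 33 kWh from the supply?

Hours = 33 kWh ÷ 1.33 kW = 24.8 h

24.8 h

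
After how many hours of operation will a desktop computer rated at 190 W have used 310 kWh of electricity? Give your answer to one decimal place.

1631.6 h

Hours = 310 kWh ÷ 0.19 kW = 1631.6 h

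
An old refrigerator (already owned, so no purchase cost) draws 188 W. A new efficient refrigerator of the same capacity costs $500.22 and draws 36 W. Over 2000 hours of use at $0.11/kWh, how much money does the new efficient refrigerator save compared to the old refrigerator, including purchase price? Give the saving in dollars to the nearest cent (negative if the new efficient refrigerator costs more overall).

-$466.78

old refrigerator: $0.00 + (188/1000) kW × 2000 h × $0.11 = $0.00 + $41.36 = $41.36
new efficient refrigerator: $500.22 + (36/1000) kW × 2000 h × $0.11 = $500.22 + $7.92 = $508.14
Saving = $41.36 − $508.14 = −$466.78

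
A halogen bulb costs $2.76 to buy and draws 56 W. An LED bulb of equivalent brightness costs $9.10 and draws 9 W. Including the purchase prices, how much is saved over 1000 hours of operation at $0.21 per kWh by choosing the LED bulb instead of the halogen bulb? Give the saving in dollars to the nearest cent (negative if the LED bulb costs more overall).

halogen bulb: $2.76 + (56/1000) kW × 1000 h × $0.21 = $2.76 + $11.76 = $14.52
LED bulb: $9.10 + (9/1000) kW × 1000 h × $0.21 = $9.10 + $1.89 = $10.99
Saving = $14.52 − $10.99 = $3.53

$3.53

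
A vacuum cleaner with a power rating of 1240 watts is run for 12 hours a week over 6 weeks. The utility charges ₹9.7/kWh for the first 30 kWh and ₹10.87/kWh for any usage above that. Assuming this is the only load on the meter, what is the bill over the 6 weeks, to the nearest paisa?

Runtime = 12 h/week × 6 weeks = 72 h
Energy = 1.24 kW × 72 h = 89.28 kWh
Tier 1 (0–30 kWh): 30 × ₹9.7 = ₹291
Above 30 kWh: 59.28 × ₹10.87 = ₹644.3736
Bill = ₹935.37

₹935.37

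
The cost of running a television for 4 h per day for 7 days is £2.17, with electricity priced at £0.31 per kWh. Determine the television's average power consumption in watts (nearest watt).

250 W

Energy = £2.17 ÷ £0.31/kWh = 7 kWh
Runtime = 4 h/day × 7 days = 28 h
Power = 7 kWh ÷ 28 h = 0.25 kW = 250 W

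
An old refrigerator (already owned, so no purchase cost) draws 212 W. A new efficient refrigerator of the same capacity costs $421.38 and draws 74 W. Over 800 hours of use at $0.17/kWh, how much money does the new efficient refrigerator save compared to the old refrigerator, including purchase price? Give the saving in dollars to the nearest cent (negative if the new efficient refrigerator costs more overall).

-$402.61

old refrigerator: $0.00 + (212/1000) kW × 800 h × $0.17 = $0.00 + $28.832 = $28.832
new efficient refrigerator: $421.38 + (74/1000) kW × 800 h × $0.17 = $421.38 + $10.064 = $431.444
Saving = $28.832 − $431.444 = −$402.612 → -$402.61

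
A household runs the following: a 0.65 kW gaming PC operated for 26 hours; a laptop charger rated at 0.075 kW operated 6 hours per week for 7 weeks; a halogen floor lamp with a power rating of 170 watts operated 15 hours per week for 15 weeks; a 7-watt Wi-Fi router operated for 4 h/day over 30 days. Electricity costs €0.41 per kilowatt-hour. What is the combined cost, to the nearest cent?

€24.25

gaming PC: 0.65 kW × 26 h = 16.9 kWh
laptop charger: Runtime = 6 h/week × 7 weeks = 42 h
laptop charger: 0.075 kW × 42 h = 3.15 kWh
halogen floor lamp: Runtime = 15 h/week × 15 weeks = 225 h
halogen floor lamp: 0.17 kW × 225 h = 38.25 kWh
Wi-Fi router: Runtime = 4 h/day × 30 days = 120 h
Wi-Fi router: 0.007 kW × 120 h = 0.84 kWh
Total energy = 59.14 kWh
Cost = 59.14 × €0.41 = €24.25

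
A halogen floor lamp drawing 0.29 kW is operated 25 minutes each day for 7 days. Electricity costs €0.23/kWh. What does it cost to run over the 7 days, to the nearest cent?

Runtime = 25 min × 7 = 175 min = 2.916666… h
Energy = 0.29 kW × 2.916666… h = 0.845833… kWh
Cost = 0.845833… kWh × €0.23/kWh = €0.19

€0.19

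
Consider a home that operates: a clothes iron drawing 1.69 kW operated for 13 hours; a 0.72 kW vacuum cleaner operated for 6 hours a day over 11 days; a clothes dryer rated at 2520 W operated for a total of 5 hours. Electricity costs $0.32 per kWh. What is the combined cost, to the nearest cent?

clothes iron: 1.69 kW × 13 h = 21.97 kWh
vacuum cleaner: Runtime = 6 h/day × 11 days = 66 h
vacuum cleaner: 0.72 kW × 66 h = 47.52 kWh
clothes dryer: 2.52 kW × 5 h = 12.6 kWh
Total energy = 82.09 kWh
Cost = 82.09 × $0.32 = $26.27

$26.27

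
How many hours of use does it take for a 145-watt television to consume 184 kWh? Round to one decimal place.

Hours = 184 kWh ÷ 0.145 kW = 1269.0 h

1269.0 h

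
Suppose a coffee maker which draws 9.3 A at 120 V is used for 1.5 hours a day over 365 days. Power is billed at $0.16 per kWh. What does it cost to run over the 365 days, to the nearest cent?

Power = 9.3 A × 120 V = 1116 W = 1.116 kW
Runtime = 1.5 h/day × 365 days = 547.5 h
Energy = 1.116 kW × 547.5 h = 611.01 kWh
Cost = 611.01 kWh × $0.16/kWh = $97.76

$97.76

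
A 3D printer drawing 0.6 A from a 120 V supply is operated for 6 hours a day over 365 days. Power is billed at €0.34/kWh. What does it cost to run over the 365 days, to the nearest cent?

€53.61

Power = 0.6 A × 120 V = 72 W = 0.072 kW
Runtime = 6 h/day × 365 days = 2190 h
Energy = 0.072 kW × 2190 h = 157.68 kWh
Cost = 157.68 kWh × €0.34/kWh = €53.61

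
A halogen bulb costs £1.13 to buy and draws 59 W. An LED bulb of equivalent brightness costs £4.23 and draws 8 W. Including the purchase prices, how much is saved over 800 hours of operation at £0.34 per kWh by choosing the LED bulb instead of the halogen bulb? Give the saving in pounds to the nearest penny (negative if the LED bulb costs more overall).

halogen bulb: £1.13 + (59/1000) kW × 800 h × £0.34 = £1.13 + £16.048 = £17.178
LED bulb: £4.23 + (8/1000) kW × 800 h × £0.34 = £4.23 + £2.176 = £6.406
Saving = £17.178 − £6.406 = £10.772 → £10.77

£10.77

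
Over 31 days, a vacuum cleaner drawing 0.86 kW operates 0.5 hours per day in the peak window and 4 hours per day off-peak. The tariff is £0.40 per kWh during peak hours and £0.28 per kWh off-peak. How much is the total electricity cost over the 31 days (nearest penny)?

£35.19

Peak energy = 0.86 kW × 0.5 h × 31 = 13.33 kWh
Off-peak energy = 0.86 kW × 4 h × 31 = 106.64 kWh
Cost = 13.33 × £0.40 + 106.64 × £0.28 = £5.332 + £29.8592 = £35.19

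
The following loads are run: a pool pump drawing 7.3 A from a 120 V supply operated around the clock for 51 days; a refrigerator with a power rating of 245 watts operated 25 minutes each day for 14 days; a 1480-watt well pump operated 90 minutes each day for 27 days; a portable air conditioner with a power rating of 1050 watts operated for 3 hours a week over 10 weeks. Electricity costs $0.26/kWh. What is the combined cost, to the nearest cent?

pool pump: Power = 7.3 A × 120 V = 876 W = 0.876 kW
pool pump: Runtime = 24 h × 51 = 1224 h
pool pump: 0.876 kW × 1224 h = 1072.224 kWh
refrigerator: Runtime = 25 min × 14 = 350 min = 5.833333… h
refrigerator: 0.245 kW × 5.833333… h = 1.429166… kWh
well pump: Runtime = 90 min × 27 = 2430 min = 40.5 h
well pump: 1.48 kW × 40.5 h = 59.94 kWh
portable air conditioner: Runtime = 3 h/week × 10 weeks = 30 h
portable air conditioner: 1.05 kW × 30 h = 31.5 kWh
Total energy = 1165.093166… kWh
Cost = 1165.093166… × $0.26 = $302.92

$302.92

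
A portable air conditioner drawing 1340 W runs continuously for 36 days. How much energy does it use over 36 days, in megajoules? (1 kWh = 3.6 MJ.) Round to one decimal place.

Runtime = 24 h × 36 = 864 h
Energy = 1.34 kW × 864 h = 1157.76 kWh
= 1157.76 × 3.6 MJ = 4167.9 MJ

4167.9 MJ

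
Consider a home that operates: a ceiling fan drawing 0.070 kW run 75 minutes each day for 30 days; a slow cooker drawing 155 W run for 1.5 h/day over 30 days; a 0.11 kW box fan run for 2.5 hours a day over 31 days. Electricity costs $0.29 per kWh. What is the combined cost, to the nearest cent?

ceiling fan: Runtime = 75 min × 30 = 2250 min = 37.5 h
ceiling fan: 0.07 kW × 37.5 h = 2.625 kWh
slow cooker: Runtime = 1.5 h/day × 30 days = 45 h
slow cooker: 0.155 kW × 45 h = 6.975 kWh
box fan: Runtime = 2.5 h/day × 31 days = 77.5 h
box fan: 0.11 kW × 77.5 h = 8.525 kWh
Total energy = 18.125 kWh
Cost = 18.125 × $0.29 = $5.26

$5.26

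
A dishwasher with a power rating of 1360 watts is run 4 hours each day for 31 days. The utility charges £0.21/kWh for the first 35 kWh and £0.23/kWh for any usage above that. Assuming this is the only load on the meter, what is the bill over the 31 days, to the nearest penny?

Runtime = 4 h/day × 31 days = 124 h
Energy = 1.36 kW × 124 h = 168.64 kWh
Tier 1 (0–35 kWh): 35 × £0.21 = £7.35
Above 35 kWh: 133.64 × £0.23 = £30.7372
Bill = £38.09

£38.09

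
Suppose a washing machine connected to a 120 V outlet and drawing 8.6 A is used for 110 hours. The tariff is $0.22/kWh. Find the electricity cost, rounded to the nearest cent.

Power = 8.6 A × 120 V = 1032 W = 1.032 kW
Energy = 1.032 kW × 110 h = 113.52 kWh
Cost = 113.52 kWh × $0.22/kWh = $24.97

$24.97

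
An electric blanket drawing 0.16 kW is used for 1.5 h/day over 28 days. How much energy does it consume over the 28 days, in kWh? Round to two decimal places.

6.72 kWh

Runtime = 1.5 h/day × 28 days = 42 h
Energy = 0.16 kW × 42 h = 6.72 kWh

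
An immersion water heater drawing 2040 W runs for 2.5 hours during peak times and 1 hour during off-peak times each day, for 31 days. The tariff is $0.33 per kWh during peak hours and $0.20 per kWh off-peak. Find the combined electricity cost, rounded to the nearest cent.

$64.82

Peak energy = 2.04 kW × 2.5 h × 31 = 158.1 kWh
Off-peak energy = 2.04 kW × 1 h × 31 = 63.24 kWh
Cost = 158.1 × $0.33 + 63.24 × $0.20 = $52.173 + $12.648 = $64.82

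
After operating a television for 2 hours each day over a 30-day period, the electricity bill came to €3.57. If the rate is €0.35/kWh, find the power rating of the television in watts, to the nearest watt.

Energy = €3.57 ÷ €0.35/kWh = 10.2 kWh
Runtime = 2 h/day × 30 days = 60 h
Power = 10.2 kWh ÷ 60 h = 0.17 kW = 170 W

170 W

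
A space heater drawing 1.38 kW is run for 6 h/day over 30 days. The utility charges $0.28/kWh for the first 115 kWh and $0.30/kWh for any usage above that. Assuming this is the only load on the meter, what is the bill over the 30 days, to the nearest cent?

$72.22

Runtime = 6 h/day × 30 days = 180 h
Energy = 1.38 kW × 180 h = 248.4 kWh
Tier 1 (0–115 kWh): 115 × $0.28 = $32.2
Above 115 kWh: 133.4 × $0.30 = $40.02
Bill = $72.22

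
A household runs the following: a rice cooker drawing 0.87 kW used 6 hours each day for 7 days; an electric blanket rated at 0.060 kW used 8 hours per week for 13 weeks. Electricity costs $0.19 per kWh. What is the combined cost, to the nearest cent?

rice cooker: Runtime = 6 h/day × 7 days = 42 h
rice cooker: 0.87 kW × 42 h = 36.54 kWh
electric blanket: Runtime = 8 h/week × 13 weeks = 104 h
electric blanket: 0.06 kW × 104 h = 6.24 kWh
Total energy = 42.78 kWh
Cost = 42.78 × $0.19 = $8.13

$8.13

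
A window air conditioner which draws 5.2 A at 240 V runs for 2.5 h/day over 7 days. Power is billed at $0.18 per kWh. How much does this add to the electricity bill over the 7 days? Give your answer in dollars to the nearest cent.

$3.93

Power = 5.2 A × 240 V = 1248 W = 1.248 kW
Runtime = 2.5 h/day × 7 days = 17.5 h
Energy = 1.248 kW × 17.5 h = 21.84 kWh
Cost = 21.84 kWh × $0.18/kWh = $3.93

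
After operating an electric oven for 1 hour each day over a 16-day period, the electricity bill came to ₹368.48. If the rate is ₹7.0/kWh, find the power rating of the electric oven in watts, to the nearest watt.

3290 W

Energy = ₹368.48 ÷ ₹7.0/kWh = 52.64 kWh
Runtime = 1 h/day × 16 days = 16 h
Power = 52.64 kWh ÷ 16 h = 3.29 kW = 3290 W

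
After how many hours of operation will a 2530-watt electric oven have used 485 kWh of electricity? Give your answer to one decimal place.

191.7 h

Hours = 485 kWh ÷ 2.53 kW = 191.7 h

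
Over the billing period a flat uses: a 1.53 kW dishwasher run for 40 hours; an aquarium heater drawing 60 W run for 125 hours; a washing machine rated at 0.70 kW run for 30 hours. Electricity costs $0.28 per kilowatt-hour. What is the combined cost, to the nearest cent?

dishwasher: 1.53 kW × 40 h = 61.2 kWh
aquarium heater: 0.06 kW × 125 h = 7.5 kWh
washing machine: 0.7 kW × 30 h = 21 kWh
Total energy = 89.7 kWh
Cost = 89.7 × $0.28 = $25.12

$25.12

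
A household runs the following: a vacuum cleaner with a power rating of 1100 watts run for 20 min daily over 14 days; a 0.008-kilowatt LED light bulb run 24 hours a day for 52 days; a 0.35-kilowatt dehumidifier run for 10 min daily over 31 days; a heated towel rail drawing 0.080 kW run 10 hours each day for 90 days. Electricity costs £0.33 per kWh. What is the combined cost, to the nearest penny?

vacuum cleaner: Runtime = 20 min × 14 = 280 min = 4.666666… h
vacuum cleaner: 1.1 kW × 4.666666… h = 5.133333… kWh
LED light bulb: Runtime = 24 h × 52 = 1248 h
LED light bulb: 0.008 kW × 1248 h = 9.984 kWh
dehumidifier: Runtime = 10 min × 31 = 310 min = 5.166666… h
dehumidifier: 0.35 kW × 5.166666… h = 1.808333… kWh
heated towel rail: Runtime = 10 h/day × 90 days = 900 h
heated towel rail: 0.08 kW × 900 h = 72 kWh
Total energy = 88.925666… kWh
Cost = 88.925666… × £0.33 = £29.35

£29.35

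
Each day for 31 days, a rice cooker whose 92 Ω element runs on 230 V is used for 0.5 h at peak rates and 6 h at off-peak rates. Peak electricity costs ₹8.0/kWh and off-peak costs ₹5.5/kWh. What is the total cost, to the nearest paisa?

₹659.53

Power = V²/R = 230²/92 = 575 W = 0.575 kW
Peak energy = 0.575 kW × 0.5 h × 31 = 8.9125 kWh
Off-peak energy = 0.575 kW × 6 h × 31 = 106.95 kWh
Cost = 8.9125 × ₹8.0 + 106.95 × ₹5.5 = ₹71.3 + ₹588.225 = ₹659.53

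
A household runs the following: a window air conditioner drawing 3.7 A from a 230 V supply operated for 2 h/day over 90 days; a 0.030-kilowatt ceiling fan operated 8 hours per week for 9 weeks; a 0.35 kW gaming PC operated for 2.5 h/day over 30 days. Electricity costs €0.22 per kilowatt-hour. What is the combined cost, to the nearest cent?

€39.95

window air conditioner: Power = 3.7 A × 230 V = 851 W = 0.851 kW
window air conditioner: Runtime = 2 h/day × 90 days = 180 h
window air conditioner: 0.851 kW × 180 h = 153.18 kWh
ceiling fan: Runtime = 8 h/week × 9 weeks = 72 h
ceiling fan: 0.03 kW × 72 h = 2.16 kWh
gaming PC: Runtime = 2.5 h/day × 30 days = 75 h
gaming PC: 0.35 kW × 75 h = 26.25 kWh
Total energy = 181.59 kWh
Cost = 181.59 × €0.22 = €39.95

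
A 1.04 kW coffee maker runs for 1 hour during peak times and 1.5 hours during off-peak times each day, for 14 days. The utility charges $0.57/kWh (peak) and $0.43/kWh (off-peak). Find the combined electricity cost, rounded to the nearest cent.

$17.69

Peak energy = 1.04 kW × 1 h × 14 = 14.56 kWh
Off-peak energy = 1.04 kW × 1.5 h × 14 = 21.84 kWh
Cost = 14.56 × $0.57 + 21.84 × $0.43 = $8.2992 + $9.3912 = $17.69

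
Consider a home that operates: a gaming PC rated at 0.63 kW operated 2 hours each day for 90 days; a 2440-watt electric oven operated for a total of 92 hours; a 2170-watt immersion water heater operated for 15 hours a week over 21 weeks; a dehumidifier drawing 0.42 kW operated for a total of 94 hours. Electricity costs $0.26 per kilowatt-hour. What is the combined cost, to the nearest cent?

$275.84

gaming PC: Runtime = 2 h/day × 90 days = 180 h
gaming PC: 0.63 kW × 180 h = 113.4 kWh
electric oven: 2.44 kW × 92 h = 224.48 kWh
immersion water heater: Runtime = 15 h/week × 21 weeks = 315 h
immersion water heater: 2.17 kW × 315 h = 683.55 kWh
dehumidifier: 0.42 kW × 94 h = 39.48 kWh
Total energy = 1060.91 kWh
Cost = 1060.91 × $0.26 = $275.84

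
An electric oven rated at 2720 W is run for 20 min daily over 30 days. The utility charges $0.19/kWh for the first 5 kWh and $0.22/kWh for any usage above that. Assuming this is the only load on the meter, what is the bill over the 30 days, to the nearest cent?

$5.83

Runtime = 20 min × 30 = 600 min = 10 h
Energy = 2.72 kW × 10 h = 27.2 kWh
Tier 1 (0–5 kWh): 5 × $0.19 = $0.95
Above 5 kWh: 22.2 × $0.22 = $4.884
Bill = $5.83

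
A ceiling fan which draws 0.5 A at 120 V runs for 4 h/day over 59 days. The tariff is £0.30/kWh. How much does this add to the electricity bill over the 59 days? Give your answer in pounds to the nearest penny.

£4.25

Power = 0.5 A × 120 V = 60 W = 0.06 kW
Runtime = 4 h/day × 59 days = 236 h
Energy = 0.06 kW × 236 h = 14.16 kWh
Cost = 14.16 kWh × £0.30/kWh = £4.25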